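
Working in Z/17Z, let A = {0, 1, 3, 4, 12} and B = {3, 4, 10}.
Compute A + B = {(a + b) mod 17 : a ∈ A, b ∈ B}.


Work in Z/17Z: reduce every sum a + b modulo 17.
Enumerate all 15 pairs:
a = 0: 0+3=3, 0+4=4, 0+10=10
a = 1: 1+3=4, 1+4=5, 1+10=11
a = 3: 3+3=6, 3+4=7, 3+10=13
a = 4: 4+3=7, 4+4=8, 4+10=14
a = 12: 12+3=15, 12+4=16, 12+10=5
Distinct residues collected: {3, 4, 5, 6, 7, 8, 10, 11, 13, 14, 15, 16}
|A + B| = 12 (out of 17 total residues).

A + B = {3, 4, 5, 6, 7, 8, 10, 11, 13, 14, 15, 16}


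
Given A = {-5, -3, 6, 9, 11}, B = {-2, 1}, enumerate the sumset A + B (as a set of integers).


A + B = {a + b : a ∈ A, b ∈ B}.
Enumerate all |A|·|B| = 5·2 = 10 pairs (a, b) and collect distinct sums.
a = -5: -5+-2=-7, -5+1=-4
a = -3: -3+-2=-5, -3+1=-2
a = 6: 6+-2=4, 6+1=7
a = 9: 9+-2=7, 9+1=10
a = 11: 11+-2=9, 11+1=12
Collecting distinct sums: A + B = {-7, -5, -4, -2, 4, 7, 9, 10, 12}
|A + B| = 9

A + B = {-7, -5, -4, -2, 4, 7, 9, 10, 12}


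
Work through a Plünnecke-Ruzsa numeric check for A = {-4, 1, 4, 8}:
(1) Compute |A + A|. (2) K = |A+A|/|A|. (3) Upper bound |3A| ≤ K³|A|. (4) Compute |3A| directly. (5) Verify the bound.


|A| = 4.
Step 1: Compute A + A by enumerating all 16 pairs.
A + A = {-8, -3, 0, 2, 4, 5, 8, 9, 12, 16}, so |A + A| = 10.
Step 2: Doubling constant K = |A + A|/|A| = 10/4 = 10/4 ≈ 2.5000.
Step 3: Plünnecke-Ruzsa gives |3A| ≤ K³·|A| = (2.5000)³ · 4 ≈ 62.5000.
Step 4: Compute 3A = A + A + A directly by enumerating all triples (a,b,c) ∈ A³; |3A| = 19.
Step 5: Check 19 ≤ 62.5000? Yes ✓.

K = 10/4, Plünnecke-Ruzsa bound K³|A| ≈ 62.5000, |3A| = 19, inequality holds.


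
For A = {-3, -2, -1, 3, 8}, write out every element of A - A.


A - A = {a - a' : a, a' ∈ A}.
Compute a - a' for each ordered pair (a, a'):
a = -3: -3--3=0, -3--2=-1, -3--1=-2, -3-3=-6, -3-8=-11
a = -2: -2--3=1, -2--2=0, -2--1=-1, -2-3=-5, -2-8=-10
a = -1: -1--3=2, -1--2=1, -1--1=0, -1-3=-4, -1-8=-9
a = 3: 3--3=6, 3--2=5, 3--1=4, 3-3=0, 3-8=-5
a = 8: 8--3=11, 8--2=10, 8--1=9, 8-3=5, 8-8=0
Collecting distinct values (and noting 0 appears from a-a):
A - A = {-11, -10, -9, -6, -5, -4, -2, -1, 0, 1, 2, 4, 5, 6, 9, 10, 11}
|A - A| = 17

A - A = {-11, -10, -9, -6, -5, -4, -2, -1, 0, 1, 2, 4, 5, 6, 9, 10, 11}


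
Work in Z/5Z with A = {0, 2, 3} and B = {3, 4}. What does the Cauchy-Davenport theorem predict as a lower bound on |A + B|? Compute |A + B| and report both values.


Cauchy-Davenport: |A + B| ≥ min(p, |A| + |B| - 1) for A, B nonempty in Z/pZ.
|A| = 3, |B| = 2, p = 5.
CD lower bound = min(5, 3 + 2 - 1) = min(5, 4) = 4.
Compute A + B mod 5 directly:
a = 0: 0+3=3, 0+4=4
a = 2: 2+3=0, 2+4=1
a = 3: 3+3=1, 3+4=2
A + B = {0, 1, 2, 3, 4}, so |A + B| = 5.
Verify: 5 ≥ 4? Yes ✓.

CD lower bound = 4, actual |A + B| = 5.


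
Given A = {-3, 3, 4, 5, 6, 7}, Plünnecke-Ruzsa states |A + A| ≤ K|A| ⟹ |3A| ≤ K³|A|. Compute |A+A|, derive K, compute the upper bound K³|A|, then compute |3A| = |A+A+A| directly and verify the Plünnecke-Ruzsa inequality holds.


|A| = 6.
Step 1: Compute A + A by enumerating all 36 pairs.
A + A = {-6, 0, 1, 2, 3, 4, 6, 7, 8, 9, 10, 11, 12, 13, 14}, so |A + A| = 15.
Step 2: Doubling constant K = |A + A|/|A| = 15/6 = 15/6 ≈ 2.5000.
Step 3: Plünnecke-Ruzsa gives |3A| ≤ K³·|A| = (2.5000)³ · 6 ≈ 93.7500.
Step 4: Compute 3A = A + A + A directly by enumerating all triples (a,b,c) ∈ A³; |3A| = 25.
Step 5: Check 25 ≤ 93.7500? Yes ✓.

K = 15/6, Plünnecke-Ruzsa bound K³|A| ≈ 93.7500, |3A| = 25, inequality holds.


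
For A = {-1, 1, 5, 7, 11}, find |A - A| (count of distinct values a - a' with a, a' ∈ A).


A - A = {a - a' : a, a' ∈ A}; |A| = 5.
Bounds: 2|A|-1 ≤ |A - A| ≤ |A|² - |A| + 1, i.e. 9 ≤ |A - A| ≤ 21.
Note: 0 ∈ A - A always (from a - a). The set is symmetric: if d ∈ A - A then -d ∈ A - A.
Enumerate nonzero differences d = a - a' with a > a' (then include -d):
Positive differences: {2, 4, 6, 8, 10, 12}
Full difference set: {0} ∪ (positive diffs) ∪ (negative diffs).
|A - A| = 1 + 2·6 = 13 (matches direct enumeration: 13).

|A - A| = 13


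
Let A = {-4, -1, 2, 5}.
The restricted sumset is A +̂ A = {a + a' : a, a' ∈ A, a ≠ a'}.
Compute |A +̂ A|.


Restricted sumset: A +̂ A = {a + a' : a ∈ A, a' ∈ A, a ≠ a'}.
Equivalently, take A + A and drop any sum 2a that is achievable ONLY as a + a for a ∈ A (i.e. sums representable only with equal summands).
Enumerate pairs (a, a') with a < a' (symmetric, so each unordered pair gives one sum; this covers all a ≠ a'):
  -4 + -1 = -5
  -4 + 2 = -2
  -4 + 5 = 1
  -1 + 2 = 1
  -1 + 5 = 4
  2 + 5 = 7
Collected distinct sums: {-5, -2, 1, 4, 7}
|A +̂ A| = 5
(Reference bound: |A +̂ A| ≥ 2|A| - 3 for |A| ≥ 2, with |A| = 4 giving ≥ 5.)

|A +̂ A| = 5


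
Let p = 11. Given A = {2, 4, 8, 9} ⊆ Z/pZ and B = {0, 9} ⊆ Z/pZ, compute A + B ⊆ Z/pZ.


Work in Z/11Z: reduce every sum a + b modulo 11.
Enumerate all 8 pairs:
a = 2: 2+0=2, 2+9=0
a = 4: 4+0=4, 4+9=2
a = 8: 8+0=8, 8+9=6
a = 9: 9+0=9, 9+9=7
Distinct residues collected: {0, 2, 4, 6, 7, 8, 9}
|A + B| = 7 (out of 11 total residues).

A + B = {0, 2, 4, 6, 7, 8, 9}


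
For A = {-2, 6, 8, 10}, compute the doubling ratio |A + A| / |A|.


|A| = 4.
Compute A + A by enumerating all 16 pairs.
A + A = {-4, 4, 6, 8, 12, 14, 16, 18, 20}, so |A + A| = 9.
K = |A + A| / |A| = 9/4 (already in lowest terms) ≈ 2.2500.
Reference: AP of size 4 gives K = 7/4 ≈ 1.7500; a fully generic set of size 4 gives K ≈ 2.5000.

|A| = 4, |A + A| = 9, K = 9/4.


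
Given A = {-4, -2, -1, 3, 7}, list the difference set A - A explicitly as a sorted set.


A - A = {a - a' : a, a' ∈ A}.
Compute a - a' for each ordered pair (a, a'):
a = -4: -4--4=0, -4--2=-2, -4--1=-3, -4-3=-7, -4-7=-11
a = -2: -2--4=2, -2--2=0, -2--1=-1, -2-3=-5, -2-7=-9
a = -1: -1--4=3, -1--2=1, -1--1=0, -1-3=-4, -1-7=-8
a = 3: 3--4=7, 3--2=5, 3--1=4, 3-3=0, 3-7=-4
a = 7: 7--4=11, 7--2=9, 7--1=8, 7-3=4, 7-7=0
Collecting distinct values (and noting 0 appears from a-a):
A - A = {-11, -9, -8, -7, -5, -4, -3, -2, -1, 0, 1, 2, 3, 4, 5, 7, 8, 9, 11}
|A - A| = 19

A - A = {-11, -9, -8, -7, -5, -4, -3, -2, -1, 0, 1, 2, 3, 4, 5, 7, 8, 9, 11}


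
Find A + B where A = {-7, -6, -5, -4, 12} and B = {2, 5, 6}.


A + B = {a + b : a ∈ A, b ∈ B}.
Enumerate all |A|·|B| = 5·3 = 15 pairs (a, b) and collect distinct sums.
a = -7: -7+2=-5, -7+5=-2, -7+6=-1
a = -6: -6+2=-4, -6+5=-1, -6+6=0
a = -5: -5+2=-3, -5+5=0, -5+6=1
a = -4: -4+2=-2, -4+5=1, -4+6=2
a = 12: 12+2=14, 12+5=17, 12+6=18
Collecting distinct sums: A + B = {-5, -4, -3, -2, -1, 0, 1, 2, 14, 17, 18}
|A + B| = 11

A + B = {-5, -4, -3, -2, -1, 0, 1, 2, 14, 17, 18}


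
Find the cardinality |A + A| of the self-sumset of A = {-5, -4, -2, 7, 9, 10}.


A + A = {a + a' : a, a' ∈ A}; |A| = 6.
General bounds: 2|A| - 1 ≤ |A + A| ≤ |A|(|A|+1)/2, i.e. 11 ≤ |A + A| ≤ 21.
Lower bound 2|A|-1 is attained iff A is an arithmetic progression.
Enumerate sums a + a' for a ≤ a' (symmetric, so this suffices):
a = -5: -5+-5=-10, -5+-4=-9, -5+-2=-7, -5+7=2, -5+9=4, -5+10=5
a = -4: -4+-4=-8, -4+-2=-6, -4+7=3, -4+9=5, -4+10=6
a = -2: -2+-2=-4, -2+7=5, -2+9=7, -2+10=8
a = 7: 7+7=14, 7+9=16, 7+10=17
a = 9: 9+9=18, 9+10=19
a = 10: 10+10=20
Distinct sums: {-10, -9, -8, -7, -6, -4, 2, 3, 4, 5, 6, 7, 8, 14, 16, 17, 18, 19, 20}
|A + A| = 19

|A + A| = 19


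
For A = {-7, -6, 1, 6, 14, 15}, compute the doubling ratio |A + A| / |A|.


|A| = 6.
Compute A + A by enumerating all 36 pairs.
A + A = {-14, -13, -12, -6, -5, -1, 0, 2, 7, 8, 9, 12, 15, 16, 20, 21, 28, 29, 30}, so |A + A| = 19.
K = |A + A| / |A| = 19/6 (already in lowest terms) ≈ 3.1667.
Reference: AP of size 6 gives K = 11/6 ≈ 1.8333; a fully generic set of size 6 gives K ≈ 3.5000.

|A| = 6, |A + A| = 19, K = 19/6.


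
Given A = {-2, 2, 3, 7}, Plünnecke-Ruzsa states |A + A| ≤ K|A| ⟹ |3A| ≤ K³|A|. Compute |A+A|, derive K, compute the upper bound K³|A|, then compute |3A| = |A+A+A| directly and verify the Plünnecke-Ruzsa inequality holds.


|A| = 4.
Step 1: Compute A + A by enumerating all 16 pairs.
A + A = {-4, 0, 1, 4, 5, 6, 9, 10, 14}, so |A + A| = 9.
Step 2: Doubling constant K = |A + A|/|A| = 9/4 = 9/4 ≈ 2.2500.
Step 3: Plünnecke-Ruzsa gives |3A| ≤ K³·|A| = (2.2500)³ · 4 ≈ 45.5625.
Step 4: Compute 3A = A + A + A directly by enumerating all triples (a,b,c) ∈ A³; |3A| = 16.
Step 5: Check 16 ≤ 45.5625? Yes ✓.

K = 9/4, Plünnecke-Ruzsa bound K³|A| ≈ 45.5625, |3A| = 16, inequality holds.


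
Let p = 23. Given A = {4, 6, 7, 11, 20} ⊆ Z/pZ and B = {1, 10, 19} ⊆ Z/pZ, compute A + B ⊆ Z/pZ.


Work in Z/23Z: reduce every sum a + b modulo 23.
Enumerate all 15 pairs:
a = 4: 4+1=5, 4+10=14, 4+19=0
a = 6: 6+1=7, 6+10=16, 6+19=2
a = 7: 7+1=8, 7+10=17, 7+19=3
a = 11: 11+1=12, 11+10=21, 11+19=7
a = 20: 20+1=21, 20+10=7, 20+19=16
Distinct residues collected: {0, 2, 3, 5, 7, 8, 12, 14, 16, 17, 21}
|A + B| = 11 (out of 23 total residues).

A + B = {0, 2, 3, 5, 7, 8, 12, 14, 16, 17, 21}


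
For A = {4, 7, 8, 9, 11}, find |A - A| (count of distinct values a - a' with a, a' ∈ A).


A - A = {a - a' : a, a' ∈ A}; |A| = 5.
Bounds: 2|A|-1 ≤ |A - A| ≤ |A|² - |A| + 1, i.e. 9 ≤ |A - A| ≤ 21.
Note: 0 ∈ A - A always (from a - a). The set is symmetric: if d ∈ A - A then -d ∈ A - A.
Enumerate nonzero differences d = a - a' with a > a' (then include -d):
Positive differences: {1, 2, 3, 4, 5, 7}
Full difference set: {0} ∪ (positive diffs) ∪ (negative diffs).
|A - A| = 1 + 2·6 = 13 (matches direct enumeration: 13).

|A - A| = 13


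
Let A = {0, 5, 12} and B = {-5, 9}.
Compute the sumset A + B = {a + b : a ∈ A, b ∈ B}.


A + B = {a + b : a ∈ A, b ∈ B}.
Enumerate all |A|·|B| = 3·2 = 6 pairs (a, b) and collect distinct sums.
a = 0: 0+-5=-5, 0+9=9
a = 5: 5+-5=0, 5+9=14
a = 12: 12+-5=7, 12+9=21
Collecting distinct sums: A + B = {-5, 0, 7, 9, 14, 21}
|A + B| = 6

A + B = {-5, 0, 7, 9, 14, 21}


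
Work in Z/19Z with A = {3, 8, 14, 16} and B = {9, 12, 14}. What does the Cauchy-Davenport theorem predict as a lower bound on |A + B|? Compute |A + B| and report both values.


Cauchy-Davenport: |A + B| ≥ min(p, |A| + |B| - 1) for A, B nonempty in Z/pZ.
|A| = 4, |B| = 3, p = 19.
CD lower bound = min(19, 4 + 3 - 1) = min(19, 6) = 6.
Compute A + B mod 19 directly:
a = 3: 3+9=12, 3+12=15, 3+14=17
a = 8: 8+9=17, 8+12=1, 8+14=3
a = 14: 14+9=4, 14+12=7, 14+14=9
a = 16: 16+9=6, 16+12=9, 16+14=11
A + B = {1, 3, 4, 6, 7, 9, 11, 12, 15, 17}, so |A + B| = 10.
Verify: 10 ≥ 6? Yes ✓.

CD lower bound = 6, actual |A + B| = 10.


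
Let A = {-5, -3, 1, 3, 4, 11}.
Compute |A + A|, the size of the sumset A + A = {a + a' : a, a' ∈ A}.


A + A = {a + a' : a, a' ∈ A}; |A| = 6.
General bounds: 2|A| - 1 ≤ |A + A| ≤ |A|(|A|+1)/2, i.e. 11 ≤ |A + A| ≤ 21.
Lower bound 2|A|-1 is attained iff A is an arithmetic progression.
Enumerate sums a + a' for a ≤ a' (symmetric, so this suffices):
a = -5: -5+-5=-10, -5+-3=-8, -5+1=-4, -5+3=-2, -5+4=-1, -5+11=6
a = -3: -3+-3=-6, -3+1=-2, -3+3=0, -3+4=1, -3+11=8
a = 1: 1+1=2, 1+3=4, 1+4=5, 1+11=12
a = 3: 3+3=6, 3+4=7, 3+11=14
a = 4: 4+4=8, 4+11=15
a = 11: 11+11=22
Distinct sums: {-10, -8, -6, -4, -2, -1, 0, 1, 2, 4, 5, 6, 7, 8, 12, 14, 15, 22}
|A + A| = 18

|A + A| = 18


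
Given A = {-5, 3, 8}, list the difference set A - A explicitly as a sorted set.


A - A = {a - a' : a, a' ∈ A}.
Compute a - a' for each ordered pair (a, a'):
a = -5: -5--5=0, -5-3=-8, -5-8=-13
a = 3: 3--5=8, 3-3=0, 3-8=-5
a = 8: 8--5=13, 8-3=5, 8-8=0
Collecting distinct values (and noting 0 appears from a-a):
A - A = {-13, -8, -5, 0, 5, 8, 13}
|A - A| = 7

A - A = {-13, -8, -5, 0, 5, 8, 13}


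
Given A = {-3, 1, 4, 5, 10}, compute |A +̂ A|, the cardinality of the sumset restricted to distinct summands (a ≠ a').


Restricted sumset: A +̂ A = {a + a' : a ∈ A, a' ∈ A, a ≠ a'}.
Equivalently, take A + A and drop any sum 2a that is achievable ONLY as a + a for a ∈ A (i.e. sums representable only with equal summands).
Enumerate pairs (a, a') with a < a' (symmetric, so each unordered pair gives one sum; this covers all a ≠ a'):
  -3 + 1 = -2
  -3 + 4 = 1
  -3 + 5 = 2
  -3 + 10 = 7
  1 + 4 = 5
  1 + 5 = 6
  1 + 10 = 11
  4 + 5 = 9
  4 + 10 = 14
  5 + 10 = 15
Collected distinct sums: {-2, 1, 2, 5, 6, 7, 9, 11, 14, 15}
|A +̂ A| = 10
(Reference bound: |A +̂ A| ≥ 2|A| - 3 for |A| ≥ 2, with |A| = 5 giving ≥ 7.)

|A +̂ A| = 10


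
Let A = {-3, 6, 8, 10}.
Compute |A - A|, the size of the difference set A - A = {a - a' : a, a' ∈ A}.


A - A = {a - a' : a, a' ∈ A}; |A| = 4.
Bounds: 2|A|-1 ≤ |A - A| ≤ |A|² - |A| + 1, i.e. 7 ≤ |A - A| ≤ 13.
Note: 0 ∈ A - A always (from a - a). The set is symmetric: if d ∈ A - A then -d ∈ A - A.
Enumerate nonzero differences d = a - a' with a > a' (then include -d):
Positive differences: {2, 4, 9, 11, 13}
Full difference set: {0} ∪ (positive diffs) ∪ (negative diffs).
|A - A| = 1 + 2·5 = 11 (matches direct enumeration: 11).

|A - A| = 11


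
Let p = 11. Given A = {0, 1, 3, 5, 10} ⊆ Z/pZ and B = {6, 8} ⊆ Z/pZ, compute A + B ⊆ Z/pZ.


Work in Z/11Z: reduce every sum a + b modulo 11.
Enumerate all 10 pairs:
a = 0: 0+6=6, 0+8=8
a = 1: 1+6=7, 1+8=9
a = 3: 3+6=9, 3+8=0
a = 5: 5+6=0, 5+8=2
a = 10: 10+6=5, 10+8=7
Distinct residues collected: {0, 2, 5, 6, 7, 8, 9}
|A + B| = 7 (out of 11 total residues).

A + B = {0, 2, 5, 6, 7, 8, 9}


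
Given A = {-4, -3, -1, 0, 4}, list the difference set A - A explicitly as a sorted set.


A - A = {a - a' : a, a' ∈ A}.
Compute a - a' for each ordered pair (a, a'):
a = -4: -4--4=0, -4--3=-1, -4--1=-3, -4-0=-4, -4-4=-8
a = -3: -3--4=1, -3--3=0, -3--1=-2, -3-0=-3, -3-4=-7
a = -1: -1--4=3, -1--3=2, -1--1=0, -1-0=-1, -1-4=-5
a = 0: 0--4=4, 0--3=3, 0--1=1, 0-0=0, 0-4=-4
a = 4: 4--4=8, 4--3=7, 4--1=5, 4-0=4, 4-4=0
Collecting distinct values (and noting 0 appears from a-a):
A - A = {-8, -7, -5, -4, -3, -2, -1, 0, 1, 2, 3, 4, 5, 7, 8}
|A - A| = 15

A - A = {-8, -7, -5, -4, -3, -2, -1, 0, 1, 2, 3, 4, 5, 7, 8}


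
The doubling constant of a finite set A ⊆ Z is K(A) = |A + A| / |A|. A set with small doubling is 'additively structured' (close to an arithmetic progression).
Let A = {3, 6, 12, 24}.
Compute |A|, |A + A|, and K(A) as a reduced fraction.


|A| = 4.
Compute A + A by enumerating all 16 pairs.
A + A = {6, 9, 12, 15, 18, 24, 27, 30, 36, 48}, so |A + A| = 10.
K = |A + A| / |A| = 10/4 = 5/2 ≈ 2.5000.
Reference: AP of size 4 gives K = 7/4 ≈ 1.7500; a fully generic set of size 4 gives K ≈ 2.5000.

|A| = 4, |A + A| = 10, K = 10/4 = 5/2.


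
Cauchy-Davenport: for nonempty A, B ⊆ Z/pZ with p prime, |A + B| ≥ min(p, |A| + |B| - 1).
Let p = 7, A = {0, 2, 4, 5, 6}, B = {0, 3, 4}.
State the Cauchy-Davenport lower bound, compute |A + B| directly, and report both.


Cauchy-Davenport: |A + B| ≥ min(p, |A| + |B| - 1) for A, B nonempty in Z/pZ.
|A| = 5, |B| = 3, p = 7.
CD lower bound = min(7, 5 + 3 - 1) = min(7, 7) = 7.
Compute A + B mod 7 directly:
a = 0: 0+0=0, 0+3=3, 0+4=4
a = 2: 2+0=2, 2+3=5, 2+4=6
a = 4: 4+0=4, 4+3=0, 4+4=1
a = 5: 5+0=5, 5+3=1, 5+4=2
a = 6: 6+0=6, 6+3=2, 6+4=3
A + B = {0, 1, 2, 3, 4, 5, 6}, so |A + B| = 7.
Verify: 7 ≥ 7? Yes ✓.

CD lower bound = 7, actual |A + B| = 7.


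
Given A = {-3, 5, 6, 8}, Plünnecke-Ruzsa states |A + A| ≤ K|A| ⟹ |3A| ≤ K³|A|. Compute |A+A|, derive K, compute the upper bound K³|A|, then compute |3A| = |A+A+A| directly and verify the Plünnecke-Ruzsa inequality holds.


|A| = 4.
Step 1: Compute A + A by enumerating all 16 pairs.
A + A = {-6, 2, 3, 5, 10, 11, 12, 13, 14, 16}, so |A + A| = 10.
Step 2: Doubling constant K = |A + A|/|A| = 10/4 = 10/4 ≈ 2.5000.
Step 3: Plünnecke-Ruzsa gives |3A| ≤ K³·|A| = (2.5000)³ · 4 ≈ 62.5000.
Step 4: Compute 3A = A + A + A directly by enumerating all triples (a,b,c) ∈ A³; |3A| = 19.
Step 5: Check 19 ≤ 62.5000? Yes ✓.

K = 10/4, Plünnecke-Ruzsa bound K³|A| ≈ 62.5000, |3A| = 19, inequality holds.


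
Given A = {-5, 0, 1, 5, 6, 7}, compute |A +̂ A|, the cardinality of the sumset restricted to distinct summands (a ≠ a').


Restricted sumset: A +̂ A = {a + a' : a ∈ A, a' ∈ A, a ≠ a'}.
Equivalently, take A + A and drop any sum 2a that is achievable ONLY as a + a for a ∈ A (i.e. sums representable only with equal summands).
Enumerate pairs (a, a') with a < a' (symmetric, so each unordered pair gives one sum; this covers all a ≠ a'):
  -5 + 0 = -5
  -5 + 1 = -4
  -5 + 5 = 0
  -5 + 6 = 1
  -5 + 7 = 2
  0 + 1 = 1
  0 + 5 = 5
  0 + 6 = 6
  0 + 7 = 7
  1 + 5 = 6
  1 + 6 = 7
  1 + 7 = 8
  5 + 6 = 11
  5 + 7 = 12
  6 + 7 = 13
Collected distinct sums: {-5, -4, 0, 1, 2, 5, 6, 7, 8, 11, 12, 13}
|A +̂ A| = 12
(Reference bound: |A +̂ A| ≥ 2|A| - 3 for |A| ≥ 2, with |A| = 6 giving ≥ 9.)

|A +̂ A| = 12


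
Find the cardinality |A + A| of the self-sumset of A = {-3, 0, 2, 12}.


A + A = {a + a' : a, a' ∈ A}; |A| = 4.
General bounds: 2|A| - 1 ≤ |A + A| ≤ |A|(|A|+1)/2, i.e. 7 ≤ |A + A| ≤ 10.
Lower bound 2|A|-1 is attained iff A is an arithmetic progression.
Enumerate sums a + a' for a ≤ a' (symmetric, so this suffices):
a = -3: -3+-3=-6, -3+0=-3, -3+2=-1, -3+12=9
a = 0: 0+0=0, 0+2=2, 0+12=12
a = 2: 2+2=4, 2+12=14
a = 12: 12+12=24
Distinct sums: {-6, -3, -1, 0, 2, 4, 9, 12, 14, 24}
|A + A| = 10

|A + A| = 10


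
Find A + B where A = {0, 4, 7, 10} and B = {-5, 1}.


A + B = {a + b : a ∈ A, b ∈ B}.
Enumerate all |A|·|B| = 4·2 = 8 pairs (a, b) and collect distinct sums.
a = 0: 0+-5=-5, 0+1=1
a = 4: 4+-5=-1, 4+1=5
a = 7: 7+-5=2, 7+1=8
a = 10: 10+-5=5, 10+1=11
Collecting distinct sums: A + B = {-5, -1, 1, 2, 5, 8, 11}
|A + B| = 7

A + B = {-5, -1, 1, 2, 5, 8, 11}


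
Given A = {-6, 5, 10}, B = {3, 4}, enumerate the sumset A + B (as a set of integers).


A + B = {a + b : a ∈ A, b ∈ B}.
Enumerate all |A|·|B| = 3·2 = 6 pairs (a, b) and collect distinct sums.
a = -6: -6+3=-3, -6+4=-2
a = 5: 5+3=8, 5+4=9
a = 10: 10+3=13, 10+4=14
Collecting distinct sums: A + B = {-3, -2, 8, 9, 13, 14}
|A + B| = 6

A + B = {-3, -2, 8, 9, 13, 14}


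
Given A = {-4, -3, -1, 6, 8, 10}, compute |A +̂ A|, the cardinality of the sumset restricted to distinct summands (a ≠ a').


Restricted sumset: A +̂ A = {a + a' : a ∈ A, a' ∈ A, a ≠ a'}.
Equivalently, take A + A and drop any sum 2a that is achievable ONLY as a + a for a ∈ A (i.e. sums representable only with equal summands).
Enumerate pairs (a, a') with a < a' (symmetric, so each unordered pair gives one sum; this covers all a ≠ a'):
  -4 + -3 = -7
  -4 + -1 = -5
  -4 + 6 = 2
  -4 + 8 = 4
  -4 + 10 = 6
  -3 + -1 = -4
  -3 + 6 = 3
  -3 + 8 = 5
  -3 + 10 = 7
  -1 + 6 = 5
  -1 + 8 = 7
  -1 + 10 = 9
  6 + 8 = 14
  6 + 10 = 16
  8 + 10 = 18
Collected distinct sums: {-7, -5, -4, 2, 3, 4, 5, 6, 7, 9, 14, 16, 18}
|A +̂ A| = 13
(Reference bound: |A +̂ A| ≥ 2|A| - 3 for |A| ≥ 2, with |A| = 6 giving ≥ 9.)

|A +̂ A| = 13


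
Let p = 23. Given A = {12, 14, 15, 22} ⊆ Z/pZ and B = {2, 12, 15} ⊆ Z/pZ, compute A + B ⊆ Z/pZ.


Work in Z/23Z: reduce every sum a + b modulo 23.
Enumerate all 12 pairs:
a = 12: 12+2=14, 12+12=1, 12+15=4
a = 14: 14+2=16, 14+12=3, 14+15=6
a = 15: 15+2=17, 15+12=4, 15+15=7
a = 22: 22+2=1, 22+12=11, 22+15=14
Distinct residues collected: {1, 3, 4, 6, 7, 11, 14, 16, 17}
|A + B| = 9 (out of 23 total residues).

A + B = {1, 3, 4, 6, 7, 11, 14, 16, 17}


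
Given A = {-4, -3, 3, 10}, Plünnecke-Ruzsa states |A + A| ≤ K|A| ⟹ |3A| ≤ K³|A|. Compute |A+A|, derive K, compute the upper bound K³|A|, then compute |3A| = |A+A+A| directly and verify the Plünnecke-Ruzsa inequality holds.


|A| = 4.
Step 1: Compute A + A by enumerating all 16 pairs.
A + A = {-8, -7, -6, -1, 0, 6, 7, 13, 20}, so |A + A| = 9.
Step 2: Doubling constant K = |A + A|/|A| = 9/4 = 9/4 ≈ 2.2500.
Step 3: Plünnecke-Ruzsa gives |3A| ≤ K³·|A| = (2.2500)³ · 4 ≈ 45.5625.
Step 4: Compute 3A = A + A + A directly by enumerating all triples (a,b,c) ∈ A³; |3A| = 16.
Step 5: Check 16 ≤ 45.5625? Yes ✓.

K = 9/4, Plünnecke-Ruzsa bound K³|A| ≈ 45.5625, |3A| = 16, inequality holds.


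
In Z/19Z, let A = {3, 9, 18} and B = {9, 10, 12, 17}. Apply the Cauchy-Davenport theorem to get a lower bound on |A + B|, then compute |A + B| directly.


Cauchy-Davenport: |A + B| ≥ min(p, |A| + |B| - 1) for A, B nonempty in Z/pZ.
|A| = 3, |B| = 4, p = 19.
CD lower bound = min(19, 3 + 4 - 1) = min(19, 6) = 6.
Compute A + B mod 19 directly:
a = 3: 3+9=12, 3+10=13, 3+12=15, 3+17=1
a = 9: 9+9=18, 9+10=0, 9+12=2, 9+17=7
a = 18: 18+9=8, 18+10=9, 18+12=11, 18+17=16
A + B = {0, 1, 2, 7, 8, 9, 11, 12, 13, 15, 16, 18}, so |A + B| = 12.
Verify: 12 ≥ 6? Yes ✓.

CD lower bound = 6, actual |A + B| = 12.


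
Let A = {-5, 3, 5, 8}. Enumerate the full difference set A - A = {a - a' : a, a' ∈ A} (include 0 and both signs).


A - A = {a - a' : a, a' ∈ A}.
Compute a - a' for each ordered pair (a, a'):
a = -5: -5--5=0, -5-3=-8, -5-5=-10, -5-8=-13
a = 3: 3--5=8, 3-3=0, 3-5=-2, 3-8=-5
a = 5: 5--5=10, 5-3=2, 5-5=0, 5-8=-3
a = 8: 8--5=13, 8-3=5, 8-5=3, 8-8=0
Collecting distinct values (and noting 0 appears from a-a):
A - A = {-13, -10, -8, -5, -3, -2, 0, 2, 3, 5, 8, 10, 13}
|A - A| = 13

A - A = {-13, -10, -8, -5, -3, -2, 0, 2, 3, 5, 8, 10, 13}


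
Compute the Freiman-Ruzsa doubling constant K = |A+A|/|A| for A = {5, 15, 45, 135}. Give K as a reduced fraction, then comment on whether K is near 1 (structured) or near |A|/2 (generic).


|A| = 4.
Compute A + A by enumerating all 16 pairs.
A + A = {10, 20, 30, 50, 60, 90, 140, 150, 180, 270}, so |A + A| = 10.
K = |A + A| / |A| = 10/4 = 5/2 ≈ 2.5000.
Reference: AP of size 4 gives K = 7/4 ≈ 1.7500; a fully generic set of size 4 gives K ≈ 2.5000.

|A| = 4, |A + A| = 10, K = 10/4 = 5/2.


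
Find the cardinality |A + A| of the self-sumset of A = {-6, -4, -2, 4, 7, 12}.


A + A = {a + a' : a, a' ∈ A}; |A| = 6.
General bounds: 2|A| - 1 ≤ |A + A| ≤ |A|(|A|+1)/2, i.e. 11 ≤ |A + A| ≤ 21.
Lower bound 2|A|-1 is attained iff A is an arithmetic progression.
Enumerate sums a + a' for a ≤ a' (symmetric, so this suffices):
a = -6: -6+-6=-12, -6+-4=-10, -6+-2=-8, -6+4=-2, -6+7=1, -6+12=6
a = -4: -4+-4=-8, -4+-2=-6, -4+4=0, -4+7=3, -4+12=8
a = -2: -2+-2=-4, -2+4=2, -2+7=5, -2+12=10
a = 4: 4+4=8, 4+7=11, 4+12=16
a = 7: 7+7=14, 7+12=19
a = 12: 12+12=24
Distinct sums: {-12, -10, -8, -6, -4, -2, 0, 1, 2, 3, 5, 6, 8, 10, 11, 14, 16, 19, 24}
|A + A| = 19

|A + A| = 19


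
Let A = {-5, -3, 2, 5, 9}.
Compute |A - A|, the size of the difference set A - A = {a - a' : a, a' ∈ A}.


A - A = {a - a' : a, a' ∈ A}; |A| = 5.
Bounds: 2|A|-1 ≤ |A - A| ≤ |A|² - |A| + 1, i.e. 9 ≤ |A - A| ≤ 21.
Note: 0 ∈ A - A always (from a - a). The set is symmetric: if d ∈ A - A then -d ∈ A - A.
Enumerate nonzero differences d = a - a' with a > a' (then include -d):
Positive differences: {2, 3, 4, 5, 7, 8, 10, 12, 14}
Full difference set: {0} ∪ (positive diffs) ∪ (negative diffs).
|A - A| = 1 + 2·9 = 19 (matches direct enumeration: 19).

|A - A| = 19


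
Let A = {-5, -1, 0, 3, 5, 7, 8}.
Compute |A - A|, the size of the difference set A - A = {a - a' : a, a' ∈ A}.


A - A = {a - a' : a, a' ∈ A}; |A| = 7.
Bounds: 2|A|-1 ≤ |A - A| ≤ |A|² - |A| + 1, i.e. 13 ≤ |A - A| ≤ 43.
Note: 0 ∈ A - A always (from a - a). The set is symmetric: if d ∈ A - A then -d ∈ A - A.
Enumerate nonzero differences d = a - a' with a > a' (then include -d):
Positive differences: {1, 2, 3, 4, 5, 6, 7, 8, 9, 10, 12, 13}
Full difference set: {0} ∪ (positive diffs) ∪ (negative diffs).
|A - A| = 1 + 2·12 = 25 (matches direct enumeration: 25).

|A - A| = 25


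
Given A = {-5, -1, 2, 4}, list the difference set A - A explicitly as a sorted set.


A - A = {a - a' : a, a' ∈ A}.
Compute a - a' for each ordered pair (a, a'):
a = -5: -5--5=0, -5--1=-4, -5-2=-7, -5-4=-9
a = -1: -1--5=4, -1--1=0, -1-2=-3, -1-4=-5
a = 2: 2--5=7, 2--1=3, 2-2=0, 2-4=-2
a = 4: 4--5=9, 4--1=5, 4-2=2, 4-4=0
Collecting distinct values (and noting 0 appears from a-a):
A - A = {-9, -7, -5, -4, -3, -2, 0, 2, 3, 4, 5, 7, 9}
|A - A| = 13

A - A = {-9, -7, -5, -4, -3, -2, 0, 2, 3, 4, 5, 7, 9}


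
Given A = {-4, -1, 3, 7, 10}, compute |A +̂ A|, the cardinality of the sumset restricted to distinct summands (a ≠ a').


Restricted sumset: A +̂ A = {a + a' : a ∈ A, a' ∈ A, a ≠ a'}.
Equivalently, take A + A and drop any sum 2a that is achievable ONLY as a + a for a ∈ A (i.e. sums representable only with equal summands).
Enumerate pairs (a, a') with a < a' (symmetric, so each unordered pair gives one sum; this covers all a ≠ a'):
  -4 + -1 = -5
  -4 + 3 = -1
  -4 + 7 = 3
  -4 + 10 = 6
  -1 + 3 = 2
  -1 + 7 = 6
  -1 + 10 = 9
  3 + 7 = 10
  3 + 10 = 13
  7 + 10 = 17
Collected distinct sums: {-5, -1, 2, 3, 6, 9, 10, 13, 17}
|A +̂ A| = 9
(Reference bound: |A +̂ A| ≥ 2|A| - 3 for |A| ≥ 2, with |A| = 5 giving ≥ 7.)

|A +̂ A| = 9


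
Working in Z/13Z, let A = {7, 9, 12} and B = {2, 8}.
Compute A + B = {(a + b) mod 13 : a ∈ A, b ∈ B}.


Work in Z/13Z: reduce every sum a + b modulo 13.
Enumerate all 6 pairs:
a = 7: 7+2=9, 7+8=2
a = 9: 9+2=11, 9+8=4
a = 12: 12+2=1, 12+8=7
Distinct residues collected: {1, 2, 4, 7, 9, 11}
|A + B| = 6 (out of 13 total residues).

A + B = {1, 2, 4, 7, 9, 11}


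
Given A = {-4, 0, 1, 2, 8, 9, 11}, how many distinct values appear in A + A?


A + A = {a + a' : a, a' ∈ A}; |A| = 7.
General bounds: 2|A| - 1 ≤ |A + A| ≤ |A|(|A|+1)/2, i.e. 13 ≤ |A + A| ≤ 28.
Lower bound 2|A|-1 is attained iff A is an arithmetic progression.
Enumerate sums a + a' for a ≤ a' (symmetric, so this suffices):
a = -4: -4+-4=-8, -4+0=-4, -4+1=-3, -4+2=-2, -4+8=4, -4+9=5, -4+11=7
a = 0: 0+0=0, 0+1=1, 0+2=2, 0+8=8, 0+9=9, 0+11=11
a = 1: 1+1=2, 1+2=3, 1+8=9, 1+9=10, 1+11=12
a = 2: 2+2=4, 2+8=10, 2+9=11, 2+11=13
a = 8: 8+8=16, 8+9=17, 8+11=19
a = 9: 9+9=18, 9+11=20
a = 11: 11+11=22
Distinct sums: {-8, -4, -3, -2, 0, 1, 2, 3, 4, 5, 7, 8, 9, 10, 11, 12, 13, 16, 17, 18, 19, 20, 22}
|A + A| = 23

|A + A| = 23


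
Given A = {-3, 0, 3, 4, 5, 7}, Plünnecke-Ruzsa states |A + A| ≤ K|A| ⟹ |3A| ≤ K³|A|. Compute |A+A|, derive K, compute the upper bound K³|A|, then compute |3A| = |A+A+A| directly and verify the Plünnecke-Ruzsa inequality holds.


|A| = 6.
Step 1: Compute A + A by enumerating all 36 pairs.
A + A = {-6, -3, 0, 1, 2, 3, 4, 5, 6, 7, 8, 9, 10, 11, 12, 14}, so |A + A| = 16.
Step 2: Doubling constant K = |A + A|/|A| = 16/6 = 16/6 ≈ 2.6667.
Step 3: Plünnecke-Ruzsa gives |3A| ≤ K³·|A| = (2.6667)³ · 6 ≈ 113.7778.
Step 4: Compute 3A = A + A + A directly by enumerating all triples (a,b,c) ∈ A³; |3A| = 26.
Step 5: Check 26 ≤ 113.7778? Yes ✓.

K = 16/6, Plünnecke-Ruzsa bound K³|A| ≈ 113.7778, |3A| = 26, inequality holds.


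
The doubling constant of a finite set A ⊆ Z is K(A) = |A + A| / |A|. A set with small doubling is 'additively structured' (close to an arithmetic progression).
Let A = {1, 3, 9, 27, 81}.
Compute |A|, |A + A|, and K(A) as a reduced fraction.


|A| = 5.
Compute A + A by enumerating all 25 pairs.
A + A = {2, 4, 6, 10, 12, 18, 28, 30, 36, 54, 82, 84, 90, 108, 162}, so |A + A| = 15.
K = |A + A| / |A| = 15/5 = 3/1 ≈ 3.0000.
Reference: AP of size 5 gives K = 9/5 ≈ 1.8000; a fully generic set of size 5 gives K ≈ 3.0000.

|A| = 5, |A + A| = 15, K = 15/5 = 3/1.


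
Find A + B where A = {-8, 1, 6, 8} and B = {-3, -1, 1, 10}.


A + B = {a + b : a ∈ A, b ∈ B}.
Enumerate all |A|·|B| = 4·4 = 16 pairs (a, b) and collect distinct sums.
a = -8: -8+-3=-11, -8+-1=-9, -8+1=-7, -8+10=2
a = 1: 1+-3=-2, 1+-1=0, 1+1=2, 1+10=11
a = 6: 6+-3=3, 6+-1=5, 6+1=7, 6+10=16
a = 8: 8+-3=5, 8+-1=7, 8+1=9, 8+10=18
Collecting distinct sums: A + B = {-11, -9, -7, -2, 0, 2, 3, 5, 7, 9, 11, 16, 18}
|A + B| = 13

A + B = {-11, -9, -7, -2, 0, 2, 3, 5, 7, 9, 11, 16, 18}


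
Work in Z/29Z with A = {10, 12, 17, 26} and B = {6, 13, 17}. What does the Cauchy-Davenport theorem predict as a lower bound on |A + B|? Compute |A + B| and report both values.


Cauchy-Davenport: |A + B| ≥ min(p, |A| + |B| - 1) for A, B nonempty in Z/pZ.
|A| = 4, |B| = 3, p = 29.
CD lower bound = min(29, 4 + 3 - 1) = min(29, 6) = 6.
Compute A + B mod 29 directly:
a = 10: 10+6=16, 10+13=23, 10+17=27
a = 12: 12+6=18, 12+13=25, 12+17=0
a = 17: 17+6=23, 17+13=1, 17+17=5
a = 26: 26+6=3, 26+13=10, 26+17=14
A + B = {0, 1, 3, 5, 10, 14, 16, 18, 23, 25, 27}, so |A + B| = 11.
Verify: 11 ≥ 6? Yes ✓.

CD lower bound = 6, actual |A + B| = 11.


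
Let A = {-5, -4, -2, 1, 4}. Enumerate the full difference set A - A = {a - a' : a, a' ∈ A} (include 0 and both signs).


A - A = {a - a' : a, a' ∈ A}.
Compute a - a' for each ordered pair (a, a'):
a = -5: -5--5=0, -5--4=-1, -5--2=-3, -5-1=-6, -5-4=-9
a = -4: -4--5=1, -4--4=0, -4--2=-2, -4-1=-5, -4-4=-8
a = -2: -2--5=3, -2--4=2, -2--2=0, -2-1=-3, -2-4=-6
a = 1: 1--5=6, 1--4=5, 1--2=3, 1-1=0, 1-4=-3
a = 4: 4--5=9, 4--4=8, 4--2=6, 4-1=3, 4-4=0
Collecting distinct values (and noting 0 appears from a-a):
A - A = {-9, -8, -6, -5, -3, -2, -1, 0, 1, 2, 3, 5, 6, 8, 9}
|A - A| = 15

A - A = {-9, -8, -6, -5, -3, -2, -1, 0, 1, 2, 3, 5, 6, 8, 9}


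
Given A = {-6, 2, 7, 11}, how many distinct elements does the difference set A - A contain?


A - A = {a - a' : a, a' ∈ A}; |A| = 4.
Bounds: 2|A|-1 ≤ |A - A| ≤ |A|² - |A| + 1, i.e. 7 ≤ |A - A| ≤ 13.
Note: 0 ∈ A - A always (from a - a). The set is symmetric: if d ∈ A - A then -d ∈ A - A.
Enumerate nonzero differences d = a - a' with a > a' (then include -d):
Positive differences: {4, 5, 8, 9, 13, 17}
Full difference set: {0} ∪ (positive diffs) ∪ (negative diffs).
|A - A| = 1 + 2·6 = 13 (matches direct enumeration: 13).

|A - A| = 13


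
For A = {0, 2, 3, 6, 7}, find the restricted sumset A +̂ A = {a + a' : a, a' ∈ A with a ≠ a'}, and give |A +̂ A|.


Restricted sumset: A +̂ A = {a + a' : a ∈ A, a' ∈ A, a ≠ a'}.
Equivalently, take A + A and drop any sum 2a that is achievable ONLY as a + a for a ∈ A (i.e. sums representable only with equal summands).
Enumerate pairs (a, a') with a < a' (symmetric, so each unordered pair gives one sum; this covers all a ≠ a'):
  0 + 2 = 2
  0 + 3 = 3
  0 + 6 = 6
  0 + 7 = 7
  2 + 3 = 5
  2 + 6 = 8
  2 + 7 = 9
  3 + 6 = 9
  3 + 7 = 10
  6 + 7 = 13
Collected distinct sums: {2, 3, 5, 6, 7, 8, 9, 10, 13}
|A +̂ A| = 9
(Reference bound: |A +̂ A| ≥ 2|A| - 3 for |A| ≥ 2, with |A| = 5 giving ≥ 7.)

|A +̂ A| = 9


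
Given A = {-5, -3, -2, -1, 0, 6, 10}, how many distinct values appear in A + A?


A + A = {a + a' : a, a' ∈ A}; |A| = 7.
General bounds: 2|A| - 1 ≤ |A + A| ≤ |A|(|A|+1)/2, i.e. 13 ≤ |A + A| ≤ 28.
Lower bound 2|A|-1 is attained iff A is an arithmetic progression.
Enumerate sums a + a' for a ≤ a' (symmetric, so this suffices):
a = -5: -5+-5=-10, -5+-3=-8, -5+-2=-7, -5+-1=-6, -5+0=-5, -5+6=1, -5+10=5
a = -3: -3+-3=-6, -3+-2=-5, -3+-1=-4, -3+0=-3, -3+6=3, -3+10=7
a = -2: -2+-2=-4, -2+-1=-3, -2+0=-2, -2+6=4, -2+10=8
a = -1: -1+-1=-2, -1+0=-1, -1+6=5, -1+10=9
a = 0: 0+0=0, 0+6=6, 0+10=10
a = 6: 6+6=12, 6+10=16
a = 10: 10+10=20
Distinct sums: {-10, -8, -7, -6, -5, -4, -3, -2, -1, 0, 1, 3, 4, 5, 6, 7, 8, 9, 10, 12, 16, 20}
|A + A| = 22

|A + A| = 22


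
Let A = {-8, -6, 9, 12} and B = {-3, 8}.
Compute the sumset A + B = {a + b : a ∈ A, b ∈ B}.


A + B = {a + b : a ∈ A, b ∈ B}.
Enumerate all |A|·|B| = 4·2 = 8 pairs (a, b) and collect distinct sums.
a = -8: -8+-3=-11, -8+8=0
a = -6: -6+-3=-9, -6+8=2
a = 9: 9+-3=6, 9+8=17
a = 12: 12+-3=9, 12+8=20
Collecting distinct sums: A + B = {-11, -9, 0, 2, 6, 9, 17, 20}
|A + B| = 8

A + B = {-11, -9, 0, 2, 6, 9, 17, 20}


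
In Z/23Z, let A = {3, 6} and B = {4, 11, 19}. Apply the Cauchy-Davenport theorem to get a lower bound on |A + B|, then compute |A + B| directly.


Cauchy-Davenport: |A + B| ≥ min(p, |A| + |B| - 1) for A, B nonempty in Z/pZ.
|A| = 2, |B| = 3, p = 23.
CD lower bound = min(23, 2 + 3 - 1) = min(23, 4) = 4.
Compute A + B mod 23 directly:
a = 3: 3+4=7, 3+11=14, 3+19=22
a = 6: 6+4=10, 6+11=17, 6+19=2
A + B = {2, 7, 10, 14, 17, 22}, so |A + B| = 6.
Verify: 6 ≥ 4? Yes ✓.

CD lower bound = 4, actual |A + B| = 6.


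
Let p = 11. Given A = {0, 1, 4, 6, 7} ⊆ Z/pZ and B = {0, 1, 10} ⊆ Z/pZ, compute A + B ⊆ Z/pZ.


Work in Z/11Z: reduce every sum a + b modulo 11.
Enumerate all 15 pairs:
a = 0: 0+0=0, 0+1=1, 0+10=10
a = 1: 1+0=1, 1+1=2, 1+10=0
a = 4: 4+0=4, 4+1=5, 4+10=3
a = 6: 6+0=6, 6+1=7, 6+10=5
a = 7: 7+0=7, 7+1=8, 7+10=6
Distinct residues collected: {0, 1, 2, 3, 4, 5, 6, 7, 8, 10}
|A + B| = 10 (out of 11 total residues).

A + B = {0, 1, 2, 3, 4, 5, 6, 7, 8, 10}


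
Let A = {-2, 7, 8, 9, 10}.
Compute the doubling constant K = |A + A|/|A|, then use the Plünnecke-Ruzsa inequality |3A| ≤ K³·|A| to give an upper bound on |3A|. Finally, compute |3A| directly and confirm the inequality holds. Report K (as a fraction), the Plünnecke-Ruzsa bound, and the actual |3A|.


|A| = 5.
Step 1: Compute A + A by enumerating all 25 pairs.
A + A = {-4, 5, 6, 7, 8, 14, 15, 16, 17, 18, 19, 20}, so |A + A| = 12.
Step 2: Doubling constant K = |A + A|/|A| = 12/5 = 12/5 ≈ 2.4000.
Step 3: Plünnecke-Ruzsa gives |3A| ≤ K³·|A| = (2.4000)³ · 5 ≈ 69.1200.
Step 4: Compute 3A = A + A + A directly by enumerating all triples (a,b,c) ∈ A³; |3A| = 22.
Step 5: Check 22 ≤ 69.1200? Yes ✓.

K = 12/5, Plünnecke-Ruzsa bound K³|A| ≈ 69.1200, |3A| = 22, inequality holds.


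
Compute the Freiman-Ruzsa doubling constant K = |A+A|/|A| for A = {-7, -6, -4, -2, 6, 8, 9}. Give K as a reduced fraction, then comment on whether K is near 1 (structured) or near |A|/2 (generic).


|A| = 7.
Compute A + A by enumerating all 49 pairs.
A + A = {-14, -13, -12, -11, -10, -9, -8, -6, -4, -1, 0, 1, 2, 3, 4, 5, 6, 7, 12, 14, 15, 16, 17, 18}, so |A + A| = 24.
K = |A + A| / |A| = 24/7 (already in lowest terms) ≈ 3.4286.
Reference: AP of size 7 gives K = 13/7 ≈ 1.8571; a fully generic set of size 7 gives K ≈ 4.0000.

|A| = 7, |A + A| = 24, K = 24/7.


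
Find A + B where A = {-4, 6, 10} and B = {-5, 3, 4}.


A + B = {a + b : a ∈ A, b ∈ B}.
Enumerate all |A|·|B| = 3·3 = 9 pairs (a, b) and collect distinct sums.
a = -4: -4+-5=-9, -4+3=-1, -4+4=0
a = 6: 6+-5=1, 6+3=9, 6+4=10
a = 10: 10+-5=5, 10+3=13, 10+4=14
Collecting distinct sums: A + B = {-9, -1, 0, 1, 5, 9, 10, 13, 14}
|A + B| = 9

A + B = {-9, -1, 0, 1, 5, 9, 10, 13, 14}


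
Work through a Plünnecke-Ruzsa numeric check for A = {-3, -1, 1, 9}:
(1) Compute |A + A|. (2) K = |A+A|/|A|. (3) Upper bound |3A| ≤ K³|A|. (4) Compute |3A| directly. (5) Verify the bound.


|A| = 4.
Step 1: Compute A + A by enumerating all 16 pairs.
A + A = {-6, -4, -2, 0, 2, 6, 8, 10, 18}, so |A + A| = 9.
Step 2: Doubling constant K = |A + A|/|A| = 9/4 = 9/4 ≈ 2.2500.
Step 3: Plünnecke-Ruzsa gives |3A| ≤ K³·|A| = (2.2500)³ · 4 ≈ 45.5625.
Step 4: Compute 3A = A + A + A directly by enumerating all triples (a,b,c) ∈ A³; |3A| = 15.
Step 5: Check 15 ≤ 45.5625? Yes ✓.

K = 9/4, Plünnecke-Ruzsa bound K³|A| ≈ 45.5625, |3A| = 15, inequality holds.


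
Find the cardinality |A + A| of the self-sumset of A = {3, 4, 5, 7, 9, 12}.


A + A = {a + a' : a, a' ∈ A}; |A| = 6.
General bounds: 2|A| - 1 ≤ |A + A| ≤ |A|(|A|+1)/2, i.e. 11 ≤ |A + A| ≤ 21.
Lower bound 2|A|-1 is attained iff A is an arithmetic progression.
Enumerate sums a + a' for a ≤ a' (symmetric, so this suffices):
a = 3: 3+3=6, 3+4=7, 3+5=8, 3+7=10, 3+9=12, 3+12=15
a = 4: 4+4=8, 4+5=9, 4+7=11, 4+9=13, 4+12=16
a = 5: 5+5=10, 5+7=12, 5+9=14, 5+12=17
a = 7: 7+7=14, 7+9=16, 7+12=19
a = 9: 9+9=18, 9+12=21
a = 12: 12+12=24
Distinct sums: {6, 7, 8, 9, 10, 11, 12, 13, 14, 15, 16, 17, 18, 19, 21, 24}
|A + A| = 16

|A + A| = 16


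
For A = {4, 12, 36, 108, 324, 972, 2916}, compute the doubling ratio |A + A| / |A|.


|A| = 7.
Compute A + A by enumerating all 49 pairs.
A + A = {8, 16, 24, 40, 48, 72, 112, 120, 144, 216, 328, 336, 360, 432, 648, 976, 984, 1008, 1080, 1296, 1944, 2920, 2928, 2952, 3024, 3240, 3888, 5832}, so |A + A| = 28.
K = |A + A| / |A| = 28/7 = 4/1 ≈ 4.0000.
Reference: AP of size 7 gives K = 13/7 ≈ 1.8571; a fully generic set of size 7 gives K ≈ 4.0000.

|A| = 7, |A + A| = 28, K = 28/7 = 4/1.


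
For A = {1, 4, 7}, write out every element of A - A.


A - A = {a - a' : a, a' ∈ A}.
Compute a - a' for each ordered pair (a, a'):
a = 1: 1-1=0, 1-4=-3, 1-7=-6
a = 4: 4-1=3, 4-4=0, 4-7=-3
a = 7: 7-1=6, 7-4=3, 7-7=0
Collecting distinct values (and noting 0 appears from a-a):
A - A = {-6, -3, 0, 3, 6}
|A - A| = 5

A - A = {-6, -3, 0, 3, 6}


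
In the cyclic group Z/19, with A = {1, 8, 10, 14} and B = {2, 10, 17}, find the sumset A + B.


Work in Z/19Z: reduce every sum a + b modulo 19.
Enumerate all 12 pairs:
a = 1: 1+2=3, 1+10=11, 1+17=18
a = 8: 8+2=10, 8+10=18, 8+17=6
a = 10: 10+2=12, 10+10=1, 10+17=8
a = 14: 14+2=16, 14+10=5, 14+17=12
Distinct residues collected: {1, 3, 5, 6, 8, 10, 11, 12, 16, 18}
|A + B| = 10 (out of 19 total residues).

A + B = {1, 3, 5, 6, 8, 10, 11, 12, 16, 18}


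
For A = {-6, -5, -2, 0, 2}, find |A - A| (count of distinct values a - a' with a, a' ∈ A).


A - A = {a - a' : a, a' ∈ A}; |A| = 5.
Bounds: 2|A|-1 ≤ |A - A| ≤ |A|² - |A| + 1, i.e. 9 ≤ |A - A| ≤ 21.
Note: 0 ∈ A - A always (from a - a). The set is symmetric: if d ∈ A - A then -d ∈ A - A.
Enumerate nonzero differences d = a - a' with a > a' (then include -d):
Positive differences: {1, 2, 3, 4, 5, 6, 7, 8}
Full difference set: {0} ∪ (positive diffs) ∪ (negative diffs).
|A - A| = 1 + 2·8 = 17 (matches direct enumeration: 17).

|A - A| = 17


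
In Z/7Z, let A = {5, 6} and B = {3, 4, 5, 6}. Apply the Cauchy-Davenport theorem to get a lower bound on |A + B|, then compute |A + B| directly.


Cauchy-Davenport: |A + B| ≥ min(p, |A| + |B| - 1) for A, B nonempty in Z/pZ.
|A| = 2, |B| = 4, p = 7.
CD lower bound = min(7, 2 + 4 - 1) = min(7, 5) = 5.
Compute A + B mod 7 directly:
a = 5: 5+3=1, 5+4=2, 5+5=3, 5+6=4
a = 6: 6+3=2, 6+4=3, 6+5=4, 6+6=5
A + B = {1, 2, 3, 4, 5}, so |A + B| = 5.
Verify: 5 ≥ 5? Yes ✓.

CD lower bound = 5, actual |A + B| = 5.


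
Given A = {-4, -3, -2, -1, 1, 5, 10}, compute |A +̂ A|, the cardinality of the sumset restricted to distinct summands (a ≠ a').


Restricted sumset: A +̂ A = {a + a' : a ∈ A, a' ∈ A, a ≠ a'}.
Equivalently, take A + A and drop any sum 2a that is achievable ONLY as a + a for a ∈ A (i.e. sums representable only with equal summands).
Enumerate pairs (a, a') with a < a' (symmetric, so each unordered pair gives one sum; this covers all a ≠ a'):
  -4 + -3 = -7
  -4 + -2 = -6
  -4 + -1 = -5
  -4 + 1 = -3
  -4 + 5 = 1
  -4 + 10 = 6
  -3 + -2 = -5
  -3 + -1 = -4
  -3 + 1 = -2
  -3 + 5 = 2
  -3 + 10 = 7
  -2 + -1 = -3
  -2 + 1 = -1
  -2 + 5 = 3
  -2 + 10 = 8
  -1 + 1 = 0
  -1 + 5 = 4
  -1 + 10 = 9
  1 + 5 = 6
  1 + 10 = 11
  5 + 10 = 15
Collected distinct sums: {-7, -6, -5, -4, -3, -2, -1, 0, 1, 2, 3, 4, 6, 7, 8, 9, 11, 15}
|A +̂ A| = 18
(Reference bound: |A +̂ A| ≥ 2|A| - 3 for |A| ≥ 2, with |A| = 7 giving ≥ 11.)

|A +̂ A| = 18


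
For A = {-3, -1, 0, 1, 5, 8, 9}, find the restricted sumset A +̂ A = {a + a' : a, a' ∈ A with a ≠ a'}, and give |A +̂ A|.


Restricted sumset: A +̂ A = {a + a' : a ∈ A, a' ∈ A, a ≠ a'}.
Equivalently, take A + A and drop any sum 2a that is achievable ONLY as a + a for a ∈ A (i.e. sums representable only with equal summands).
Enumerate pairs (a, a') with a < a' (symmetric, so each unordered pair gives one sum; this covers all a ≠ a'):
  -3 + -1 = -4
  -3 + 0 = -3
  -3 + 1 = -2
  -3 + 5 = 2
  -3 + 8 = 5
  -3 + 9 = 6
  -1 + 0 = -1
  -1 + 1 = 0
  -1 + 5 = 4
  -1 + 8 = 7
  -1 + 9 = 8
  0 + 1 = 1
  0 + 5 = 5
  0 + 8 = 8
  0 + 9 = 9
  1 + 5 = 6
  1 + 8 = 9
  1 + 9 = 10
  5 + 8 = 13
  5 + 9 = 14
  8 + 9 = 17
Collected distinct sums: {-4, -3, -2, -1, 0, 1, 2, 4, 5, 6, 7, 8, 9, 10, 13, 14, 17}
|A +̂ A| = 17
(Reference bound: |A +̂ A| ≥ 2|A| - 3 for |A| ≥ 2, with |A| = 7 giving ≥ 11.)

|A +̂ A| = 17


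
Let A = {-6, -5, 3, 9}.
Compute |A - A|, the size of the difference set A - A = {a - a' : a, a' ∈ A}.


A - A = {a - a' : a, a' ∈ A}; |A| = 4.
Bounds: 2|A|-1 ≤ |A - A| ≤ |A|² - |A| + 1, i.e. 7 ≤ |A - A| ≤ 13.
Note: 0 ∈ A - A always (from a - a). The set is symmetric: if d ∈ A - A then -d ∈ A - A.
Enumerate nonzero differences d = a - a' with a > a' (then include -d):
Positive differences: {1, 6, 8, 9, 14, 15}
Full difference set: {0} ∪ (positive diffs) ∪ (negative diffs).
|A - A| = 1 + 2·6 = 13 (matches direct enumeration: 13).

|A - A| = 13
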